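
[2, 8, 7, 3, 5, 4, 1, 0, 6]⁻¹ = [7, 6, 0, 3, 5, 4, 8, 2, 1]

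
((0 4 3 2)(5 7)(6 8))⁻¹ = (0 2 3 4)(5 7)(6 8)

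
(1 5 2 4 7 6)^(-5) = (1 5 2 4 7 6)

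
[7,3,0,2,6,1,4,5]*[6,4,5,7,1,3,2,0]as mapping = [0→0,1→7,2→6,3→5,4→2,5→4,6→1,7→3]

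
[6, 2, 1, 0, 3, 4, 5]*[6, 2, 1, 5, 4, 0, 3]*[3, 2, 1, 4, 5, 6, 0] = [4, 2, 1, 0, 6, 5, 3]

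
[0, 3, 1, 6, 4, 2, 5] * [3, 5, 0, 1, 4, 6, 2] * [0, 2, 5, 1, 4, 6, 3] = [1, 2, 6, 5, 4, 0, 3]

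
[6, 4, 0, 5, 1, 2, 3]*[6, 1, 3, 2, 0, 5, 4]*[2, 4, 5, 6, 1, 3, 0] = [1, 2, 0, 3, 4, 6, 5] 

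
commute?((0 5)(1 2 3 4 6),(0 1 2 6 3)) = no:(0 5)(1 2 3 4 6)*(0 1 2 6 3) = (0 5 1 6 2)(3 4),(0 1 2 6 3)*(0 5)(1 2 3 4 6) = (0 2 1 3 5)(4 6)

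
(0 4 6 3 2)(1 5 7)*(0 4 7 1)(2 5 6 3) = (0 7)(1 6 2 4 3 5)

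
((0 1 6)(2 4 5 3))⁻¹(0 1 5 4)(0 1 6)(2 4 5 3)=(1 6 3 5)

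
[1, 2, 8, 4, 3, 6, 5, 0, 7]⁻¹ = [7, 0, 1, 4, 3, 6, 5, 8, 2]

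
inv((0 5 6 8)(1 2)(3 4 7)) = (0 8 6 5)(1 2)(3 7 4)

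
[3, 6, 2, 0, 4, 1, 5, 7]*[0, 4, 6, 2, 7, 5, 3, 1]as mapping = [0→2, 1→3, 2→6, 3→0, 4→7, 5→4, 6→5, 7→1]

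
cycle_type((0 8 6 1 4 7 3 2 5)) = 9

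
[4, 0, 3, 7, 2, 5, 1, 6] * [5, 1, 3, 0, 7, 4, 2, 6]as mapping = [0→7, 1→5, 2→0, 3→6, 4→3, 5→4, 6→1, 7→2]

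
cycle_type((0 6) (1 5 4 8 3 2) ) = 2.6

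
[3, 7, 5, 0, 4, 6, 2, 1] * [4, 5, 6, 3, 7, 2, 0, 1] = [3, 1, 2, 4, 7, 0, 6, 5]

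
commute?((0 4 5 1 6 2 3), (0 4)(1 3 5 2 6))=no:(0 4 5 1 6 2 3)*(0 4)(1 3 5 2 6)=(2 5 3 4), (0 4)(1 3 5 2 6)*(0 4 5 1 6 2 3)=(0 5 3 1)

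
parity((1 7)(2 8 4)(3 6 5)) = odd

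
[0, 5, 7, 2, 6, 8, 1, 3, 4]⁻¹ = [0, 6, 3, 7, 8, 1, 4, 2, 5]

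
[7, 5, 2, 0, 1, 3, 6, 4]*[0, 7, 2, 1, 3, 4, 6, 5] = [5, 4, 2, 0, 7, 1, 6, 3]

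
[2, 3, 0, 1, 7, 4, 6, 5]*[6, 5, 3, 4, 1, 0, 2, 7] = [3, 4, 6, 5, 7, 1, 2, 0]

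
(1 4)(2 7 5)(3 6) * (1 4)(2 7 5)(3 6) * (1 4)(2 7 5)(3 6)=(1 4)(3 6)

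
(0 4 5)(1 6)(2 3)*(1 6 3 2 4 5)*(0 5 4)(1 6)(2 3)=(0 4 6 1 2 3)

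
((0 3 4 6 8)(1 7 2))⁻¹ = (0 8 6 4 3)(1 2 7)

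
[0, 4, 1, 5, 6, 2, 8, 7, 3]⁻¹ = [0, 2, 5, 8, 1, 3, 4, 7, 6]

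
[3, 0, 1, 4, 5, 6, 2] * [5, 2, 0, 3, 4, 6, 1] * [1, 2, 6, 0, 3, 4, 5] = [0, 4, 6, 3, 5, 2, 1]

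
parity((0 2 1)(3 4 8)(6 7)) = odd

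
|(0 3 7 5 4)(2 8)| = 10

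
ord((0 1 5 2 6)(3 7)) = 10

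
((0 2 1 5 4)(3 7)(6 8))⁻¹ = (0 4 5 1 2)(3 7)(6 8)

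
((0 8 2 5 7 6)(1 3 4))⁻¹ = (0 6 7 5 2 8)(1 4 3)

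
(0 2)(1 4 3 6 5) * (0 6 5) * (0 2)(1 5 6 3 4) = (2 3 6)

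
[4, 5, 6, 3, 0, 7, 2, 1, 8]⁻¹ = [4, 7, 6, 3, 0, 1, 2, 5, 8]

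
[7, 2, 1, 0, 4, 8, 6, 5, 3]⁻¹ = [3, 2, 1, 8, 4, 7, 6, 0, 5]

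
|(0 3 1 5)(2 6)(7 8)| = 4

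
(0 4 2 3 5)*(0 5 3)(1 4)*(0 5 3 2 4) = (0 1)(2 5 3)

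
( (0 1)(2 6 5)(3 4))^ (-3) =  (0 1)(3 4)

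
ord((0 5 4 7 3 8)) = 6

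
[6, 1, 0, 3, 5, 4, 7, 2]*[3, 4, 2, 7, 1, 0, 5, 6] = [5, 4, 3, 7, 0, 1, 6, 2]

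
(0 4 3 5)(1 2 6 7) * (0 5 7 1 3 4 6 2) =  (0 6 1)(3 7)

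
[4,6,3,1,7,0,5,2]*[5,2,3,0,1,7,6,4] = [1,6,0,2,4,5,7,3]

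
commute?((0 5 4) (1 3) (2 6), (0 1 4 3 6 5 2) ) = no:(0 5 4) (1 3) (2 6)*(0 1 4 3 6 5 2) = (0 2 5 3 4 1 6), (0 1 4 3 6 5 2)*(0 5 4) (1 3) (2 6) = (0 3 2 5 6 4 1) 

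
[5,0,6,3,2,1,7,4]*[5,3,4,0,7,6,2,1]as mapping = [0→6,1→5,2→2,3→0,4→4,5→3,6→1,7→7]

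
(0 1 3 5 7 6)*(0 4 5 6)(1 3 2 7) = (0 3 6 4 5 1 2 7)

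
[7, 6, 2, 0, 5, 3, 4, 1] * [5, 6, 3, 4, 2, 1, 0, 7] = [7, 0, 3, 5, 1, 4, 2, 6]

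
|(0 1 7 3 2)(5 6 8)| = 15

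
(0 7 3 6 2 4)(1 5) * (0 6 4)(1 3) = (0 7 1 5 3 4 6 2)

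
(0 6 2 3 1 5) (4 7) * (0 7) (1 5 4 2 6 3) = (0 3 5 7 2 1 4) 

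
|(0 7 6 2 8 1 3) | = 7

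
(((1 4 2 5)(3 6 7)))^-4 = (3 7 6)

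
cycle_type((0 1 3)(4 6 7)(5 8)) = 2.3^2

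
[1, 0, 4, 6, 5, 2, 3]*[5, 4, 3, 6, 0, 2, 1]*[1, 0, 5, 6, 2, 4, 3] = [2, 4, 1, 0, 5, 6, 3]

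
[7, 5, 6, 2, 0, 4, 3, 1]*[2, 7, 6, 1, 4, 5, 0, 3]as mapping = [0→3, 1→5, 2→0, 3→6, 4→2, 5→4, 6→1, 7→7]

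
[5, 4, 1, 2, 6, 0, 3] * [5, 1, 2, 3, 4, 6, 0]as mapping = [0→6, 1→4, 2→1, 3→2, 4→0, 5→5, 6→3]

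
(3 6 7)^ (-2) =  (3 6 7)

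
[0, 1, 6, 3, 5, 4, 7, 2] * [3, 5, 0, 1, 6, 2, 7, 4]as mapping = [0→3, 1→5, 2→7, 3→1, 4→2, 5→6, 6→4, 7→0]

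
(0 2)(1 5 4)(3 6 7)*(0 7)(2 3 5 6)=(0 3 2 7 5 4 1 6)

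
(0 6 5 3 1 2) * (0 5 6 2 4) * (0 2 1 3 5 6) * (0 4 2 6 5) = (0 1 2 5)(4 6)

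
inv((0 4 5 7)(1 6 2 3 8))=(0 7 5 4)(1 8 3 2 6)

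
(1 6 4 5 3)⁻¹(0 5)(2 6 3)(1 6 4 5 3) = (0 3)(1 2 4)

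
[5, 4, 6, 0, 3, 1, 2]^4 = [3, 5, 2, 4, 1, 0, 6]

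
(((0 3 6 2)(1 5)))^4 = ()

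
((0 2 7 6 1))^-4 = (0 2 7 6 1)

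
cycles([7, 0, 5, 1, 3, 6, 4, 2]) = (0 7 2 5 6 4 3 1)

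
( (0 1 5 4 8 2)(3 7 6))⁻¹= (0 2 8 4 5 1)(3 6 7)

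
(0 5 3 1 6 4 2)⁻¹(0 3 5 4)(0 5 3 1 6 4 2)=(1 3 2 5)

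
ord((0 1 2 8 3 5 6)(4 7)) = 14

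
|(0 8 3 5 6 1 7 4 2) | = 9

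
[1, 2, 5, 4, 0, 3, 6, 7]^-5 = [1, 2, 5, 4, 0, 3, 6, 7]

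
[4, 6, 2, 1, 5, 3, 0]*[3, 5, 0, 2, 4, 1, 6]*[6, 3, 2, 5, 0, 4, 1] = [0, 1, 6, 4, 3, 2, 5]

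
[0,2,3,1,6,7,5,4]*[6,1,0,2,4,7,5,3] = [6,0,2,1,5,3,7,4]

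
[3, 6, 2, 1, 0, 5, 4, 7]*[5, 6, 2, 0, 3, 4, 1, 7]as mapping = [0→0, 1→1, 2→2, 3→6, 4→5, 5→4, 6→3, 7→7]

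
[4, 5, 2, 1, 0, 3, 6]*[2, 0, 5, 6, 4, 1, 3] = [4, 1, 5, 0, 2, 6, 3]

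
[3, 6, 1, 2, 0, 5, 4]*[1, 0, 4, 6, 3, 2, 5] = [6, 5, 0, 4, 1, 2, 3]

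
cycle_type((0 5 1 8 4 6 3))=7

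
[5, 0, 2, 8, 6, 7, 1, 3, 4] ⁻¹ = [1, 6, 2, 7, 8, 0, 4, 5, 3] 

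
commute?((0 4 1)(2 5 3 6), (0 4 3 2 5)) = no:(0 4 1)(2 5 3 6) * (0 4 3 2 5) = (0 3 6 5 2)(1 4), (0 4 3 2 5) * (0 4 1)(2 5 3 6) = (0 1)(2 3 5 4 6)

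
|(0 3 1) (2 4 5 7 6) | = 15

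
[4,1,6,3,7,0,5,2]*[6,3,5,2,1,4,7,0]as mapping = [0→1,1→3,2→7,3→2,4→0,5→6,6→4,7→5]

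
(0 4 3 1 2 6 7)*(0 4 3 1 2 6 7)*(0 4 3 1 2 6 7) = (0 1 7 3 6 4 2)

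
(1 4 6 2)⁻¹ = (1 2 6 4)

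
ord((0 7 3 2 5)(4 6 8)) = 15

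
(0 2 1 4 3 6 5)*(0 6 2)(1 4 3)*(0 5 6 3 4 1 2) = (0 5 3)(1 4 2)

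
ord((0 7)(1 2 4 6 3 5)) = 6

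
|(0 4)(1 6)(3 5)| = 2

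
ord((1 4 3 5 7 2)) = 6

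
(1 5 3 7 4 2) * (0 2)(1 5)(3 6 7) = (0 2 5 6 7 4)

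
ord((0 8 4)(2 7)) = 6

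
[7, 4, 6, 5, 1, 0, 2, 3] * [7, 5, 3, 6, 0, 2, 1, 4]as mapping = [0→4, 1→0, 2→1, 3→2, 4→5, 5→7, 6→3, 7→6]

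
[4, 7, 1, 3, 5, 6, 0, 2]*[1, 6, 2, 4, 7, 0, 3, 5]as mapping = [0→7, 1→5, 2→6, 3→4, 4→0, 5→3, 6→1, 7→2]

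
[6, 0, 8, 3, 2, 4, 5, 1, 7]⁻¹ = [1, 7, 4, 3, 5, 6, 0, 8, 2]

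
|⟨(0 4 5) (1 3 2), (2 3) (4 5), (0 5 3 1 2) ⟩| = 360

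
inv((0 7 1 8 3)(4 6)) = (0 3 8 1 7)(4 6)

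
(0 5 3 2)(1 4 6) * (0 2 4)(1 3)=(0 5 1)(3 4 6)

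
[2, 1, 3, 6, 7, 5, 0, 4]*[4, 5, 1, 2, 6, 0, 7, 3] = [1, 5, 2, 7, 3, 0, 4, 6]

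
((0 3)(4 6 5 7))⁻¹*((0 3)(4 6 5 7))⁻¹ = (4 5)(6 7)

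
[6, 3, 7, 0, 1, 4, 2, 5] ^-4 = [5, 2, 1, 7, 6, 0, 4, 3] 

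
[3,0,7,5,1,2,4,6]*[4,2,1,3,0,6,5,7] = [3,4,7,6,2,1,0,5]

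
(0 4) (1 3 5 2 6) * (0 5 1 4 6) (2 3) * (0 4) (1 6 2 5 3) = (0 2 4 3 6) (1 5) 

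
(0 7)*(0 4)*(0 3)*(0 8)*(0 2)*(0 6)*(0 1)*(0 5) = (0 7 4 3 8 2 6 1 5)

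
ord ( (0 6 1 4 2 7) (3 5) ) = 6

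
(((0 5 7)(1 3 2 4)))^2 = (0 7 5)(1 2)(3 4)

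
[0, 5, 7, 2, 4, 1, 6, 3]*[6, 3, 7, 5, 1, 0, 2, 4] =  [6, 0, 4, 7, 1, 3, 2, 5]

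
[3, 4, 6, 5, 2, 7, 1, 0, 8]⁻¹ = [7, 6, 4, 0, 1, 3, 2, 5, 8]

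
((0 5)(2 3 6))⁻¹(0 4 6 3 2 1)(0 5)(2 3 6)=(1 5 4 2 6 3)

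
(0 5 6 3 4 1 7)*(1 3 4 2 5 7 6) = (0 7) (1 6 4 3 2 5) 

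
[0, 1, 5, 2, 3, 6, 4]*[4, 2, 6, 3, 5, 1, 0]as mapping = [0→4, 1→2, 2→1, 3→6, 4→3, 5→0, 6→5]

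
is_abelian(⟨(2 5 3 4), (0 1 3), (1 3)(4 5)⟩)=no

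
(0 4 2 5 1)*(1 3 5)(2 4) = (0 2 1)(3 5)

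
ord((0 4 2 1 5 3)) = 6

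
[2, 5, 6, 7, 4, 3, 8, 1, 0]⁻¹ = [8, 7, 0, 5, 4, 1, 2, 3, 6]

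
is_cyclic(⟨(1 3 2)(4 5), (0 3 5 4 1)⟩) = no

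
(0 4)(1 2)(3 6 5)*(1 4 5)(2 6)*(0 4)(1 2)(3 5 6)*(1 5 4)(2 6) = (0 2)(1 3 5 4)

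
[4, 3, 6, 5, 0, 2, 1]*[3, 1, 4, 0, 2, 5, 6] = [2, 0, 6, 5, 3, 4, 1]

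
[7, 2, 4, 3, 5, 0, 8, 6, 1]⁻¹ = [5, 8, 1, 3, 2, 4, 7, 0, 6]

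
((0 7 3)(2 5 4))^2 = (0 3 7)(2 4 5)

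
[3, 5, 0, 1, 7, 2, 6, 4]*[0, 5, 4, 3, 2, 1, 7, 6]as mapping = [0→3, 1→1, 2→0, 3→5, 4→6, 5→4, 6→7, 7→2]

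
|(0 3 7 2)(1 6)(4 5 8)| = 12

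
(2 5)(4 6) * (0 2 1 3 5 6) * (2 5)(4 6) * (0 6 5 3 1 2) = (0 3)(2 4 6 5)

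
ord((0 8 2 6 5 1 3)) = 7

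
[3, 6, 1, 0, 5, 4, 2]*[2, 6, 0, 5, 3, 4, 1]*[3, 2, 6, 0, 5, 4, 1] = [4, 2, 1, 6, 5, 0, 3]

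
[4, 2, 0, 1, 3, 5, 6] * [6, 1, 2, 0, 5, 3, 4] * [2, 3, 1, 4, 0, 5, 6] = [5, 1, 6, 3, 2, 4, 0]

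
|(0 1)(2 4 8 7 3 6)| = 6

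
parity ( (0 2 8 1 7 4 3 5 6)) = even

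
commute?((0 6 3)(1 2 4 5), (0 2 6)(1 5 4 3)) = no:(0 6 3)(1 2 4 5) * (0 2 6)(1 5 4 3) = (1 6)(2 3), (0 2 6)(1 5 4 3) * (0 6 3)(1 2 4 5) = (0 4)(2 3)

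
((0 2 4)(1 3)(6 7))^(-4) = (0 4 2)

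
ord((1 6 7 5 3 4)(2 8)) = 6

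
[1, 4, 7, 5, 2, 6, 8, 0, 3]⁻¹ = [7, 0, 4, 8, 1, 3, 5, 2, 6]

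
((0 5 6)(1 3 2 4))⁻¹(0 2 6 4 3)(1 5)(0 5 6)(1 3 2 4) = (0 1 2 5 4)(3 6)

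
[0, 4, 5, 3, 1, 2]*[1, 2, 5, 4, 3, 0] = [1, 3, 0, 4, 2, 5]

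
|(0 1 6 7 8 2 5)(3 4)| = 14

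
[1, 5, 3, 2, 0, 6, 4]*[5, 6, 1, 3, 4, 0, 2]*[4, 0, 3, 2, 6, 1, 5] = [5, 4, 2, 0, 1, 3, 6]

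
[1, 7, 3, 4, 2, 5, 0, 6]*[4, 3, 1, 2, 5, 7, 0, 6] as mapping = [0→3, 1→6, 2→2, 3→5, 4→1, 5→7, 6→4, 7→0] 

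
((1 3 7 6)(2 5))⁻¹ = (1 6 7 3)(2 5)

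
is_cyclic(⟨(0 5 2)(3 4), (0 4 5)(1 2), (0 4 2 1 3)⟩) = no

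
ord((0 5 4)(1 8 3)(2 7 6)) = 3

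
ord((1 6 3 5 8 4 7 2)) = 8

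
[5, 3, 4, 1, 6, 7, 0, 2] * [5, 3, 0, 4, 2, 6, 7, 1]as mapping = [0→6, 1→4, 2→2, 3→3, 4→7, 5→1, 6→5, 7→0]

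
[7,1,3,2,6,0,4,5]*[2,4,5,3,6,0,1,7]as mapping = [0→7,1→4,2→3,3→5,4→1,5→2,6→6,7→0]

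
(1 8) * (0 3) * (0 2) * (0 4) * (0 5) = (0 3 2 4 5)(1 8)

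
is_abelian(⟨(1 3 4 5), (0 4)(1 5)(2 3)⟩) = no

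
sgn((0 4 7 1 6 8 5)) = 1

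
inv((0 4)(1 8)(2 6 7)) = (0 4)(1 8)(2 7 6)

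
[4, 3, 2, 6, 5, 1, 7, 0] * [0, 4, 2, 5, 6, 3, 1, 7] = [6, 5, 2, 1, 3, 4, 7, 0]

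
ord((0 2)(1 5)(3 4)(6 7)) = 2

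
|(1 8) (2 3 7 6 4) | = 10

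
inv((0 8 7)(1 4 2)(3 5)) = (0 7 8)(1 2 4)(3 5)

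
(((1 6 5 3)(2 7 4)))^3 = (1 3 5 6)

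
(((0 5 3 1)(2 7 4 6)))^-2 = (0 3)(1 5)(2 4)(6 7)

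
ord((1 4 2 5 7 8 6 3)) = 8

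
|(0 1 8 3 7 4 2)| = 7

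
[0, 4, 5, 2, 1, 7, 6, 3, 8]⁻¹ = [0, 4, 3, 7, 1, 2, 6, 5, 8]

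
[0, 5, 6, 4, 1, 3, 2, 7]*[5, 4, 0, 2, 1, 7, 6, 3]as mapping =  [0→5, 1→7, 2→6, 3→1, 4→4, 5→2, 6→0, 7→3]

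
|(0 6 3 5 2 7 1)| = 7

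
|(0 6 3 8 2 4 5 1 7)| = 9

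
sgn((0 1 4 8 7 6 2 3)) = -1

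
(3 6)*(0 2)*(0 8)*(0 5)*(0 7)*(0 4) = (0 2 8 5 7 4)(3 6)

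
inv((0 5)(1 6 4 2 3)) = (0 5)(1 3 2 4 6)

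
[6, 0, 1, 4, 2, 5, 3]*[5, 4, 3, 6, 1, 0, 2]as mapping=[0→2, 1→5, 2→4, 3→1, 4→3, 5→0, 6→6]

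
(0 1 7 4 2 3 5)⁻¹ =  (0 5 3 2 4 7 1)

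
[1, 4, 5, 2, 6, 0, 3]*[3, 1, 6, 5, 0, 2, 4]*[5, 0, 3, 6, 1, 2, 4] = [0, 5, 3, 4, 1, 6, 2]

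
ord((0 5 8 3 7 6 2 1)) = 8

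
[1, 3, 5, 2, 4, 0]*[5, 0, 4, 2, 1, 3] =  [0, 2, 3, 4, 1, 5]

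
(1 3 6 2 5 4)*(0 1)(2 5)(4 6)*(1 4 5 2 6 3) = (0 4)(2 6)(3 5)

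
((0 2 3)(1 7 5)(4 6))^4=(0 2 3)(1 7 5)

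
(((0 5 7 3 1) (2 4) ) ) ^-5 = (2 4) 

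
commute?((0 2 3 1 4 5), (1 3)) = no:(0 2 3 1 4 5)*(1 3) = (0 2 1 4 5), (1 3)*(0 2 3 1 4 5) = (0 2 3 4 5)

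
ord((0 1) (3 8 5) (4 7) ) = 6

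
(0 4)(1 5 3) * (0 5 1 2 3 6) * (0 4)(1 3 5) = (1 3 2 5 6 4)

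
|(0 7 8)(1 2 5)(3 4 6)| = 3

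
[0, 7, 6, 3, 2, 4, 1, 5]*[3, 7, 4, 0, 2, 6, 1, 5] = [3, 5, 1, 0, 4, 2, 7, 6]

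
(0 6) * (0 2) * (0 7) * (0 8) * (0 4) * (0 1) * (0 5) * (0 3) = (0 6 2 7 8 4 1 5 3)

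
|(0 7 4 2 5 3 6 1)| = 8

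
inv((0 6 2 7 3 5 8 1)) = (0 1 8 5 3 7 2 6)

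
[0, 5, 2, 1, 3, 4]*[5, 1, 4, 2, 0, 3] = [5, 3, 4, 1, 2, 0]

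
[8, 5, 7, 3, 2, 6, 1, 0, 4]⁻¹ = [7, 6, 4, 3, 8, 1, 5, 2, 0]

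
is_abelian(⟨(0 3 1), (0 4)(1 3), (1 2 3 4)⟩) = no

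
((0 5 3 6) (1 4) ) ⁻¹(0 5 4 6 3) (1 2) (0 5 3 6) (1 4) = (0 6 5 3 1) (2 4) 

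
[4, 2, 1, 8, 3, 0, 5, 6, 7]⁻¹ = [5, 2, 1, 4, 0, 6, 7, 8, 3]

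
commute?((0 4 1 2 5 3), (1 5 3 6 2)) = no:(0 4 1 2 5 3)*(1 5 3 6 2) = (0 4 5 6 2 3), (1 5 3 6 2)*(0 4 1 2 5 3) = (0 4 1 3 6 5)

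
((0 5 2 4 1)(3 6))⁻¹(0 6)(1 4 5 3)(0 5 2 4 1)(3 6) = (0 1 2 6)(3 5)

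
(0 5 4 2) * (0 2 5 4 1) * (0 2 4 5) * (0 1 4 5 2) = (0 2 5 4 1)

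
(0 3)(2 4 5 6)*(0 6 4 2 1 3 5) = (0 5 4)(1 3 6)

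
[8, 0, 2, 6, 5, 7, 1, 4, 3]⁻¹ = [1, 6, 2, 8, 7, 4, 3, 5, 0]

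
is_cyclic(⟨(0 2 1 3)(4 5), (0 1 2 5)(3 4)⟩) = no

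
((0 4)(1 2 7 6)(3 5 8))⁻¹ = (0 4)(1 6 7 2)(3 8 5)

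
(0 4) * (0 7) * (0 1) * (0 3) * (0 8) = (0 4 7 1 3 8)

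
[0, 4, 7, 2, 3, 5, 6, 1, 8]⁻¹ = [0, 7, 3, 4, 1, 5, 6, 2, 8]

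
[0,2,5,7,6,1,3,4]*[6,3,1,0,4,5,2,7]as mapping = [0→6,1→1,2→5,3→7,4→2,5→3,6→0,7→4]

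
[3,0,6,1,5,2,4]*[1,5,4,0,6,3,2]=[0,1,2,5,3,4,6]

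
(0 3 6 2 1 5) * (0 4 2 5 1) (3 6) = (0 6 5 4 2) 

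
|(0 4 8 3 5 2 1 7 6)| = 9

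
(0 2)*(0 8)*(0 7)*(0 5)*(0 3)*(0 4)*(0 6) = (0 2 8 7 5 3 4 6)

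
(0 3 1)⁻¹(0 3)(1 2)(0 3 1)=(0 2)(1 3)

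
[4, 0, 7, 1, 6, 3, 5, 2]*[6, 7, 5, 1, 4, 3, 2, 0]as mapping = [0→4, 1→6, 2→0, 3→7, 4→2, 5→1, 6→3, 7→5]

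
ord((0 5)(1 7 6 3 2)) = 10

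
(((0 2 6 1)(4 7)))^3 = (0 1 6 2)(4 7)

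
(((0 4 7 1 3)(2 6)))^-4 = (0 4 7 1 3)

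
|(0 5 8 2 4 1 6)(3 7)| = 14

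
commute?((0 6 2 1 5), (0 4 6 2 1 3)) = no:(0 6 2 1 5)*(0 4 6 2 1 3) = (0 2 3)(1 5 4 6), (0 4 6 2 1 3)*(0 6 2 1 5) = (0 4 2 5)(1 3 6)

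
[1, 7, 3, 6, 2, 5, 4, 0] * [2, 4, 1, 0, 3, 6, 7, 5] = [4, 5, 0, 7, 1, 6, 3, 2]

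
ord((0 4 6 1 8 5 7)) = 7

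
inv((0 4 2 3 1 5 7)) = (0 7 5 1 3 2 4)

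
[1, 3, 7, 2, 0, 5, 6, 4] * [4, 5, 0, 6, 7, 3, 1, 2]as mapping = [0→5, 1→6, 2→2, 3→0, 4→4, 5→3, 6→1, 7→7]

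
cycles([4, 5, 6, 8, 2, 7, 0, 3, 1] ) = (0 4 2 6)(1 5 7 3 8)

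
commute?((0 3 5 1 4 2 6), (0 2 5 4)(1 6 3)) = no:(0 3 5 1 4 2 6) * (0 2 5 4)(1 6 3) = (0 1)(2 3 4 5 6), (0 2 5 4)(1 6 3) * (0 3 5 1 4 2 6) = (0 6 5 2 1)(3 4)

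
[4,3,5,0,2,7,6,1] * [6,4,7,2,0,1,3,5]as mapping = [0→0,1→2,2→1,3→6,4→7,5→5,6→3,7→4]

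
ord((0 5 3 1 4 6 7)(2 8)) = 14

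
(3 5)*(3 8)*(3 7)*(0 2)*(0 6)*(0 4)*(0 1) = (0 2 6 4 1)(3 5 8 7)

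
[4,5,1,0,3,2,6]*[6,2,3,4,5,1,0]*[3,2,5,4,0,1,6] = [1,2,5,6,0,4,3]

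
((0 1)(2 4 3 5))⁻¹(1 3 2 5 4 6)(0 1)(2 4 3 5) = (0 5 4 2 3 6)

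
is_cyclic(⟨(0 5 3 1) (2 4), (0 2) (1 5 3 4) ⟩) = no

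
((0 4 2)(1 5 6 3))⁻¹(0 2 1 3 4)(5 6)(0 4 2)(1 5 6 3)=(0 5 1 2 4)(3 6)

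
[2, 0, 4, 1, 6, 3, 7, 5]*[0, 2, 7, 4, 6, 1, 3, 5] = [7, 0, 6, 2, 3, 4, 5, 1]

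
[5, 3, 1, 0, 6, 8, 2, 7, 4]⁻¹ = [3, 2, 6, 1, 8, 0, 4, 7, 5]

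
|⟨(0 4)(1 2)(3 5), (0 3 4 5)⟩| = 8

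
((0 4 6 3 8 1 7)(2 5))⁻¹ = (0 7 1 8 3 6 4)(2 5)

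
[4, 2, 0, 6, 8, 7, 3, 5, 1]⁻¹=[2, 8, 1, 6, 0, 7, 3, 5, 4]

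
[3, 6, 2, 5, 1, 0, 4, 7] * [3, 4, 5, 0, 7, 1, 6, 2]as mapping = [0→0, 1→6, 2→5, 3→1, 4→4, 5→3, 6→7, 7→2]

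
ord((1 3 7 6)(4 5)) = 4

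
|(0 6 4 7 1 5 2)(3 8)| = 14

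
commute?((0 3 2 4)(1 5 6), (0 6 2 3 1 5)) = no:(0 3 2 4)(1 5 6) * (0 6 2 3 1 5) = (0 1)(2 4 6 5), (0 6 2 3 1 5) * (0 3 2 4)(1 5 6) = (0 1 6 4)(3 5)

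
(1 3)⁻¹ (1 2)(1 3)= (2 3)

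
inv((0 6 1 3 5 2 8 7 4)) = (0 4 7 8 2 5 3 1 6)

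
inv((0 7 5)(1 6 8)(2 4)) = (0 5 7)(1 8 6)(2 4)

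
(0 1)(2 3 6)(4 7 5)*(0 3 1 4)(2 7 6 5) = (0 4 6 7 2 1 3 5)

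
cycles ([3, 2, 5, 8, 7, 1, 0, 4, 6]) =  (0 3 8 6)(1 2 5)(4 7)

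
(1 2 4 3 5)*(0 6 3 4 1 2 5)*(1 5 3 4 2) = (0 6 4 2 5 1 3)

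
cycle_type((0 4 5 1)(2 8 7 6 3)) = 4.5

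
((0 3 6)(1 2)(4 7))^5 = (0 6 3)(1 2)(4 7)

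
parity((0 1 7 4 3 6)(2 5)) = even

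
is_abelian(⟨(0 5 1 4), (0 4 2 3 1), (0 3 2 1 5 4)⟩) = no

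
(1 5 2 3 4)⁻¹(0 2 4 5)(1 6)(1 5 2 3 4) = (0 3 1 2)(5 6)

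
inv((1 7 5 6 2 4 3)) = (1 3 4 2 6 5 7)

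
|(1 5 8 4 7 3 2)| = 7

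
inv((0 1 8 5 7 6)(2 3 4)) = (0 6 7 5 8 1)(2 4 3)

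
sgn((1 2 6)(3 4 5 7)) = -1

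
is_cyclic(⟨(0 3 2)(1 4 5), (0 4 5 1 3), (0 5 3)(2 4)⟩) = no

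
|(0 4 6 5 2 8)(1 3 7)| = 6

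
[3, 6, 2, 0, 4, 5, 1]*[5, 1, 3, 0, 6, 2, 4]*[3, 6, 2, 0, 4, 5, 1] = [3, 4, 0, 5, 1, 2, 6]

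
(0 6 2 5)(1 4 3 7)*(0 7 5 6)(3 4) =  (1 3 5 7)(2 6)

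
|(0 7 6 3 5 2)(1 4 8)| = 6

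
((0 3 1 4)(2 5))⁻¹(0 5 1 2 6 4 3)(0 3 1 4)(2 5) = (0 1 3 2 4 5 6)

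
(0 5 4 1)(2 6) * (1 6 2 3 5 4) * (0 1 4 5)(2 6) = (0 5 4 2 6 3)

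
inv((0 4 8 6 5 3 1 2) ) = (0 2 1 3 5 6 8 4) 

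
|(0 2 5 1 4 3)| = 6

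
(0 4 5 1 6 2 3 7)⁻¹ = (0 7 3 2 6 1 5 4)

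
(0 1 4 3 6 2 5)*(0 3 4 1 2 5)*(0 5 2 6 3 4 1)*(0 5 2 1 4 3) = (0 6 1 5 3)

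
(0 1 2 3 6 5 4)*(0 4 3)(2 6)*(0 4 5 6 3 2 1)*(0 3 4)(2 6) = (0 3 1 4 5 6 2)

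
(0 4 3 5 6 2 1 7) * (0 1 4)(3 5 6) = (1 7)(2 4 5 3 6)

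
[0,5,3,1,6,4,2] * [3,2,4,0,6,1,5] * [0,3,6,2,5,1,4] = [2,3,0,6,1,4,5]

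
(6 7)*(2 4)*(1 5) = (1 5)(2 4)(6 7)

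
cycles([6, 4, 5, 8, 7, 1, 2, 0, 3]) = (0 6 2 5 1 4 7)(3 8)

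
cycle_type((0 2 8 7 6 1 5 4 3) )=9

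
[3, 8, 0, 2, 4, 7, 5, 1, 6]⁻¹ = [2, 7, 3, 0, 4, 6, 8, 5, 1]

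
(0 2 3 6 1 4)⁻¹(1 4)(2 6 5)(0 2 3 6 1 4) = (0 4)(1 5 3)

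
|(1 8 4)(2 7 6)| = 3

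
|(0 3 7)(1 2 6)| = 3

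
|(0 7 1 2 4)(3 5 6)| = 15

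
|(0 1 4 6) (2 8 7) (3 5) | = 12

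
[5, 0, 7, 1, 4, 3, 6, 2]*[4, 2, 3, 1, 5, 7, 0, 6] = [7, 4, 6, 2, 5, 1, 0, 3]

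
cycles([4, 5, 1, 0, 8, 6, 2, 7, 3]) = (0 4 8 3)(1 5 6 2)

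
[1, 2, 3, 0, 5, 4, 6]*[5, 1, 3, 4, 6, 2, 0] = [1, 3, 4, 5, 2, 6, 0]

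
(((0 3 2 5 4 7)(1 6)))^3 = (0 5)(1 6)(2 7)(3 4)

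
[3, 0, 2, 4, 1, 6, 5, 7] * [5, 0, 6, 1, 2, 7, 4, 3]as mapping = [0→1, 1→5, 2→6, 3→2, 4→0, 5→4, 6→7, 7→3]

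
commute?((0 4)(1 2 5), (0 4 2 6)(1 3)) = no:(0 4)(1 2 5) * (0 4 2 6)(1 3) = (0 2 5 3 1 6), (0 4 2 6)(1 3) * (0 4)(1 2 5) = (1 3 2 6 4 5)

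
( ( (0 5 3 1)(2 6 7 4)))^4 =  ()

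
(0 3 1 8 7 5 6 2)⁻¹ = (0 2 6 5 7 8 1 3)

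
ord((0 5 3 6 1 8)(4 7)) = 6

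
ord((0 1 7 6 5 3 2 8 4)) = 9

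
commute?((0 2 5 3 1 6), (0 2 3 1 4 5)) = no:(0 2 5 3 1 6)*(0 2 3 1 4 5) = (0 3 4 5 1 6 2), (0 2 3 1 4 5)*(0 2 5 3 1 6) = (0 5 2 1 4 3 6)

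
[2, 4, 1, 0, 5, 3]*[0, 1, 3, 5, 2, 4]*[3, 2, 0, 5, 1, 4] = [5, 0, 2, 3, 1, 4]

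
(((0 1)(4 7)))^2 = ()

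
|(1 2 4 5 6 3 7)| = 7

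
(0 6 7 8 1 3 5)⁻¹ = (0 5 3 1 8 7 6)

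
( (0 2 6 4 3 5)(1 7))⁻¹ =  (0 5 3 4 6 2)(1 7)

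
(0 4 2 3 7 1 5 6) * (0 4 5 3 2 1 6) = (0 5) (1 3 7 6 4) 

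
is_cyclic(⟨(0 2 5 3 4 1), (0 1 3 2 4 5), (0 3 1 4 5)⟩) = no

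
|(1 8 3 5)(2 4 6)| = 12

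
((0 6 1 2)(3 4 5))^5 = (0 6 1 2)(3 5 4)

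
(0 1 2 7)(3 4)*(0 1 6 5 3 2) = (0 6 5 3 4 2 7 1)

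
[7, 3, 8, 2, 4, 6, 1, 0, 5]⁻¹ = [7, 6, 3, 1, 4, 8, 5, 0, 2]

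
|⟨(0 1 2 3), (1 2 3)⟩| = 24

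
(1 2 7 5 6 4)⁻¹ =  (1 4 6 5 7 2)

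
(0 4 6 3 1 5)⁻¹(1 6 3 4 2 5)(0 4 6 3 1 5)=(0 5 3 1 6 2)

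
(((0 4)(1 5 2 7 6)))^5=(0 4)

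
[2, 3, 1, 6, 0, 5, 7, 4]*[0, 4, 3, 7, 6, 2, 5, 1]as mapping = [0→3, 1→7, 2→4, 3→5, 4→0, 5→2, 6→1, 7→6]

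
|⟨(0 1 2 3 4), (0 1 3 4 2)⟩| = 60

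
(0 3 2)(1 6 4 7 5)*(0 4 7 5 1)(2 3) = (0 2 4 5)(1 6 7)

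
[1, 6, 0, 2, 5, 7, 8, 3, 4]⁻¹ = [2, 0, 3, 7, 8, 4, 1, 5, 6]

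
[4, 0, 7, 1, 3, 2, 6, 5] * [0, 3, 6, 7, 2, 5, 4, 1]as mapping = [0→2, 1→0, 2→1, 3→3, 4→7, 5→6, 6→4, 7→5]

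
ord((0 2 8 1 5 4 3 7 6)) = 9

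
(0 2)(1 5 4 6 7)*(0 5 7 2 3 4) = (0 3 4 6 2 5)(1 7)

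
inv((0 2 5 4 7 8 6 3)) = (0 3 6 8 7 4 5 2)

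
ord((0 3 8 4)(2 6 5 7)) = 4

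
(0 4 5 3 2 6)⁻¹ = (0 6 2 3 5 4)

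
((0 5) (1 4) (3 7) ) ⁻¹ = (0 5) (1 4) (3 7) 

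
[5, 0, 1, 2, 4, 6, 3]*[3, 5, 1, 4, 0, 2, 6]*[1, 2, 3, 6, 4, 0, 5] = [3, 6, 0, 2, 1, 5, 4]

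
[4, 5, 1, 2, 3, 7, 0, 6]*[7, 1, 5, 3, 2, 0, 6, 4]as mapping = [0→2, 1→0, 2→1, 3→5, 4→3, 5→4, 6→7, 7→6]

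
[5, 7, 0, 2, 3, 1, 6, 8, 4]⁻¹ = [2, 5, 3, 4, 8, 0, 6, 1, 7]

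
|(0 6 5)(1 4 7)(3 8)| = 6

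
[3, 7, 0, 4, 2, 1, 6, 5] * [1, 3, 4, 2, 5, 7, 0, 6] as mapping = [0→2, 1→6, 2→1, 3→5, 4→4, 5→3, 6→0, 7→7] 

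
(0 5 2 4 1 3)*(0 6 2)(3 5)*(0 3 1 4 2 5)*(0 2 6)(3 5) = (0 1 2 6 3)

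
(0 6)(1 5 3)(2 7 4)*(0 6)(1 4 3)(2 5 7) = (1 7 3 4 5)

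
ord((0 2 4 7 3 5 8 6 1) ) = 9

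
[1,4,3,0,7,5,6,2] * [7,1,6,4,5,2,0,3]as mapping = [0→1,1→5,2→4,3→7,4→3,5→2,6→0,7→6]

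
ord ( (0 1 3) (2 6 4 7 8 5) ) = 6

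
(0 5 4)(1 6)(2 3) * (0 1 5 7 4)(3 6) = (0 7 4 1 3 2 6 5)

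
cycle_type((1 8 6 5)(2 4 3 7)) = 4^2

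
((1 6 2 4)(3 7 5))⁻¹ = (1 4 2 6)(3 5 7)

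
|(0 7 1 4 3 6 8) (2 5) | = 14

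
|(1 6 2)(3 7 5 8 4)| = 15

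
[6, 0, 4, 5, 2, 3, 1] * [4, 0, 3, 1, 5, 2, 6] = [6, 4, 5, 2, 3, 1, 0]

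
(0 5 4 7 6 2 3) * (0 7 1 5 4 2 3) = (0 4 1 5 2)(3 7 6)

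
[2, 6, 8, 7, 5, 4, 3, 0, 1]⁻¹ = [7, 8, 0, 6, 5, 4, 1, 3, 2]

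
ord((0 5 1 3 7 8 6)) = 7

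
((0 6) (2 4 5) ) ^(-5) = (0 6) (2 4 5) 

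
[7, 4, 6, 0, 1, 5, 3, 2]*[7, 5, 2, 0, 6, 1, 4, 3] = [3, 6, 4, 7, 5, 1, 0, 2]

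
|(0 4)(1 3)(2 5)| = 2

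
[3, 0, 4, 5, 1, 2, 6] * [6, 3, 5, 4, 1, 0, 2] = [4, 6, 1, 0, 3, 5, 2]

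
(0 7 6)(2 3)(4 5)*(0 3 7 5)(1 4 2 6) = (0 5 2 7 1 4)(3 6)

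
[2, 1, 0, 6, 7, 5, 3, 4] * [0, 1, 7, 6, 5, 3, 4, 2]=[7, 1, 0, 4, 2, 3, 6, 5] 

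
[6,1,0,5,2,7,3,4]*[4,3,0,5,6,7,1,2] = [1,3,4,7,0,2,5,6]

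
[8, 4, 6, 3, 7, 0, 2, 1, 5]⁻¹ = [5, 7, 6, 3, 1, 8, 2, 4, 0]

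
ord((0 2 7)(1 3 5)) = 3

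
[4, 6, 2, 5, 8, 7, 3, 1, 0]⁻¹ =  [8, 7, 2, 6, 0, 3, 1, 5, 4]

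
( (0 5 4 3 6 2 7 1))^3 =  (0 3 7 5 6 1 4 2)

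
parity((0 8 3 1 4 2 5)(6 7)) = odd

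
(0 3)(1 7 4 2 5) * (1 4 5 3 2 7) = (0 2 3)(4 7 5)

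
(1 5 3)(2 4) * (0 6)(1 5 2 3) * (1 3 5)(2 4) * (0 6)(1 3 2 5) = (1 4)(2 5)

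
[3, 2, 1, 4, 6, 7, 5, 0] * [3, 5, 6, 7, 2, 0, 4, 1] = [7, 6, 5, 2, 4, 1, 0, 3] 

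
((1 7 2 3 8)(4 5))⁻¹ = (1 8 3 2 7)(4 5)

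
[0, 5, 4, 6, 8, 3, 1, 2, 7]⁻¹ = [0, 6, 7, 5, 2, 1, 3, 8, 4]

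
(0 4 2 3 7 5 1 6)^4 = (0 7)(1 2)(3 6)(4 5)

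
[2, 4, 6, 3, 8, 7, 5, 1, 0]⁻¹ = [8, 7, 0, 3, 1, 6, 2, 5, 4]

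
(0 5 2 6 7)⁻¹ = (0 7 6 2 5)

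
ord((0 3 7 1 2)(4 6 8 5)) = 20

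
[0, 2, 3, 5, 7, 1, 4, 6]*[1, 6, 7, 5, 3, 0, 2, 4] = [1, 7, 5, 0, 4, 6, 3, 2]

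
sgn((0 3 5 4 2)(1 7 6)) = 1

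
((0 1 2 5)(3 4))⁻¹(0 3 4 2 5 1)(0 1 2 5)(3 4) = (0 2 1 4 3 5)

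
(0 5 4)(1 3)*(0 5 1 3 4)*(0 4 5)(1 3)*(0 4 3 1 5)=(0 1)(3 5)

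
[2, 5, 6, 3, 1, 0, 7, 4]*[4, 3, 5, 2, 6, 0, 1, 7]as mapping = [0→5, 1→0, 2→1, 3→2, 4→3, 5→4, 6→7, 7→6]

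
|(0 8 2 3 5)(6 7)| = 10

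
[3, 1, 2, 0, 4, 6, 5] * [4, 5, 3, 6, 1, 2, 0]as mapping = [0→6, 1→5, 2→3, 3→4, 4→1, 5→0, 6→2]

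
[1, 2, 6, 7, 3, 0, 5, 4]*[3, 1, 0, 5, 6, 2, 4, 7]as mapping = [0→1, 1→0, 2→4, 3→7, 4→5, 5→3, 6→2, 7→6]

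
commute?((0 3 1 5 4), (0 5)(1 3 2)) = no:(0 3 1 5 4) * (0 5)(1 3 2) = (0 2 1)(4 5), (0 5)(1 3 2) * (0 3 1 5 4) = (0 4)(2 5 3)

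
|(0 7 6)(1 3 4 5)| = 12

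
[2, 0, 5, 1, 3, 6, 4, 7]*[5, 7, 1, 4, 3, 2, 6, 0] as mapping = [0→1, 1→5, 2→2, 3→7, 4→4, 5→6, 6→3, 7→0] 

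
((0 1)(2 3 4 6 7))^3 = (0 1)(2 6 3 7 4)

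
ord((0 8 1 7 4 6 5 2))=8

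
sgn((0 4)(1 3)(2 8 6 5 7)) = 1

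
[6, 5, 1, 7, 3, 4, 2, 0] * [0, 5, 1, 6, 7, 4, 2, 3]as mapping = [0→2, 1→4, 2→5, 3→3, 4→6, 5→7, 6→1, 7→0]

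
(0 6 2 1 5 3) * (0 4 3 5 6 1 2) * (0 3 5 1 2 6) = (0 2 6 3 4 5 1)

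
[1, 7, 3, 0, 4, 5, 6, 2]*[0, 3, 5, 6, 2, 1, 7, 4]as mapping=[0→3, 1→4, 2→6, 3→0, 4→2, 5→1, 6→7, 7→5]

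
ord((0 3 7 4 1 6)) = 6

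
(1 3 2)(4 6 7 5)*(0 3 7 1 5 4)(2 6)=(0 3 6 1 7 4 2 5)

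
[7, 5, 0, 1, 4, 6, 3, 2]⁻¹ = [2, 3, 7, 6, 4, 1, 5, 0]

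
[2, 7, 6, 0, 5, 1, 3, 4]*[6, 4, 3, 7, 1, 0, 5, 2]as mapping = [0→3, 1→2, 2→5, 3→6, 4→0, 5→4, 6→7, 7→1]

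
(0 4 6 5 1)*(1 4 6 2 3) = (0 6 5 4 2 3 1)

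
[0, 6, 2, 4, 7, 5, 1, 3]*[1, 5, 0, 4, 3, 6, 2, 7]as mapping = [0→1, 1→2, 2→0, 3→3, 4→7, 5→6, 6→5, 7→4]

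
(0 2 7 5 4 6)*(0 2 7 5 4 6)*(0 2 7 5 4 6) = (0 5)(2 4)(6 7)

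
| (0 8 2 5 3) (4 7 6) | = 15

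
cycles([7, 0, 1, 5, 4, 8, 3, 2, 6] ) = (0 7 2 1)(3 5 8 6)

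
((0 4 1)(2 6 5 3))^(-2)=(0 4 1)(2 5)(3 6)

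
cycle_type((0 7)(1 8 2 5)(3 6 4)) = 2.3.4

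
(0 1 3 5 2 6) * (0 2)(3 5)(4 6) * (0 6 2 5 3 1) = (1 3)(2 4)(5 6)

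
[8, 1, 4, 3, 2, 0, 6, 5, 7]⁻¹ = [5, 1, 4, 3, 2, 7, 6, 8, 0]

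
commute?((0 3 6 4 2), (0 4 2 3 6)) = no:(0 3 6 4 2) * (0 4 2 3 6) = (0 6 2 4 3), (0 4 2 3 6) * (0 3 6 4 2) = (0 2 6 3 4)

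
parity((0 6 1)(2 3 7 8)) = odd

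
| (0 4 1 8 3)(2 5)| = 10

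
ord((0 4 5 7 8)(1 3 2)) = 15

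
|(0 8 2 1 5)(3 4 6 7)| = 20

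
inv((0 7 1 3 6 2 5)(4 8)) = (0 5 2 6 3 1 7)(4 8)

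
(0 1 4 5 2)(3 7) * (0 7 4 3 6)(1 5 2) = (0 5 1 3 4 2 7 6)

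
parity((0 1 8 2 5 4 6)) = even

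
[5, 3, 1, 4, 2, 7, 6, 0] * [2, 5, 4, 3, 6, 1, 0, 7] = [1, 3, 5, 6, 4, 7, 0, 2]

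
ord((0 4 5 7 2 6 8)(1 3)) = 14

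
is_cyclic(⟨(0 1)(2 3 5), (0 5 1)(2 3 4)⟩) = no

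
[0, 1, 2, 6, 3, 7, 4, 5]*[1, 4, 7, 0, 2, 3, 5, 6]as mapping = [0→1, 1→4, 2→7, 3→5, 4→0, 5→6, 6→2, 7→3]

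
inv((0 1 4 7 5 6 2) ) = (0 2 6 5 7 4 1) 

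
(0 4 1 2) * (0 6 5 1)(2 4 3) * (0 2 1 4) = (0 3 1)(2 6 5 4)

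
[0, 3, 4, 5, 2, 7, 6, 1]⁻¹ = [0, 7, 4, 1, 2, 3, 6, 5]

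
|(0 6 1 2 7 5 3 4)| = 8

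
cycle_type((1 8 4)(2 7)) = 2.3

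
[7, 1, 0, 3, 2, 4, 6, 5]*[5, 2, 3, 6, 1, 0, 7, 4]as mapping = [0→4, 1→2, 2→5, 3→6, 4→3, 5→1, 6→7, 7→0]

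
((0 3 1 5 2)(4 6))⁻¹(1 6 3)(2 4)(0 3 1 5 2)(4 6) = (0 6)(1 5 4)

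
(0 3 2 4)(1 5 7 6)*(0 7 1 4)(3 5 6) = (0 5 1 6 4 7 3 2)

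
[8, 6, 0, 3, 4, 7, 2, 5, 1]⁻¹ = [2, 8, 6, 3, 4, 7, 1, 5, 0]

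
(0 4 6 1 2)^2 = (0 6 2 4 1)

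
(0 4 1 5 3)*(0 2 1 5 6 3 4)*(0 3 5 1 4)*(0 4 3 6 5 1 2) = (0 6 1 5 4 2 3)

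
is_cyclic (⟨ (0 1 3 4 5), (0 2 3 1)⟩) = no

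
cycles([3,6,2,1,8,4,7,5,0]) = (0 3 1 6 7 5 4 8)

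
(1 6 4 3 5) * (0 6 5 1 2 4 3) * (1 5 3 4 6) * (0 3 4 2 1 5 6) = (0 5 1 4 3 6 2)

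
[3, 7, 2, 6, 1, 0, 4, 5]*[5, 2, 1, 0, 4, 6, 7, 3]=[0, 3, 1, 7, 2, 5, 4, 6]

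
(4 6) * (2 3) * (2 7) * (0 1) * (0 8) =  (0 1 8)(2 3 7)(4 6)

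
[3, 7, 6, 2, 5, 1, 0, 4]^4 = [0, 1, 2, 3, 4, 5, 6, 7]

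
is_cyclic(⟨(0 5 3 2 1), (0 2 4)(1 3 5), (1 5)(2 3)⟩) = no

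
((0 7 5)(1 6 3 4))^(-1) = (0 5 7)(1 4 3 6)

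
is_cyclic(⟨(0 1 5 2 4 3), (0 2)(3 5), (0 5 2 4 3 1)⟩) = no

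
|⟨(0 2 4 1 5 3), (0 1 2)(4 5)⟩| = 720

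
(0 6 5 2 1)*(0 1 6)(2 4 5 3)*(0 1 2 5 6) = (0 1 2)(3 5 4 6)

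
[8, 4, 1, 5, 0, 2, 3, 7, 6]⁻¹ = [4, 2, 5, 6, 1, 3, 8, 7, 0]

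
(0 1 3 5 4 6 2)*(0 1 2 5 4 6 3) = (0 2 1)(3 4)(5 6)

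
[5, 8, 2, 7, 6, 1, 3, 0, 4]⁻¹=[7, 5, 2, 6, 8, 0, 4, 3, 1]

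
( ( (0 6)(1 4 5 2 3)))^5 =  (0 6)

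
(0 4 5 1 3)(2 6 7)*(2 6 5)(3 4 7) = (0 7 6 3)(1 4 2 5)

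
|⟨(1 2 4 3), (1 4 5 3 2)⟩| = 120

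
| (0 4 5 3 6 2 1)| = 7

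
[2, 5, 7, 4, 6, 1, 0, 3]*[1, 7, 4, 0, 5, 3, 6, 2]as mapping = [0→4, 1→3, 2→2, 3→5, 4→6, 5→7, 6→1, 7→0]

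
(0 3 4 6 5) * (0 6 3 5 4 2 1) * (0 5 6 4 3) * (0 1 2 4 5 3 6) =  (1 3 4)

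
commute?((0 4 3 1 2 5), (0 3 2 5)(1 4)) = no:(0 4 3 1 2 5)*(0 3 2 5)(1 4) = (0 1 5 3 4 2), (0 3 2 5)(1 4)*(0 4 3 1 2 5) = (0 1 3 5 4 2)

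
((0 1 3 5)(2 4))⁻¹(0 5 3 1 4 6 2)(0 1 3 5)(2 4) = (0 5 3 2 6 4 1)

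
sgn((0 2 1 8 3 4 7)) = 1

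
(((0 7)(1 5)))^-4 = ()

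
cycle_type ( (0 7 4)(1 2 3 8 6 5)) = 3.6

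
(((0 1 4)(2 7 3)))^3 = ()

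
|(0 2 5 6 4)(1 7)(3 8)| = 10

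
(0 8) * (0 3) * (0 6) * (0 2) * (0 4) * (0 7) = (0 8 3 6 2 4 7)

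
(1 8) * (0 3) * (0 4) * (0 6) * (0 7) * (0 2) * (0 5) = (0 3 4 6 7 2 5)(1 8)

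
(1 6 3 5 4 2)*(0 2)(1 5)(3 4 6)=(0 2 5 6 4)(1 3)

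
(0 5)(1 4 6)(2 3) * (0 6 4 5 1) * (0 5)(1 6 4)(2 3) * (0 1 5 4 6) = (4 5 6)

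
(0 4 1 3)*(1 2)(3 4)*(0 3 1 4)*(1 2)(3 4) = (0 2 3 4 1)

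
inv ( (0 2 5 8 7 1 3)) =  (0 3 1 7 8 5 2)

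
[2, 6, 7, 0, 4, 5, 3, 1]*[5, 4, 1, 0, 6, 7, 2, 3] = [1, 2, 3, 5, 6, 7, 0, 4]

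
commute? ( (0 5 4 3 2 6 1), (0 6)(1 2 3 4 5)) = no: (0 5 4 3 2 6 1)*(0 6)(1 2 3 4 5) = (0 1 6 2), (0 6)(1 2 3 4 5)*(0 5 4 3 2 6 1) = (0 1 6 5)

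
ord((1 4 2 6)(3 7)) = 4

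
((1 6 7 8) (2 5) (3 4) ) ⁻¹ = (1 8 7 6) (2 5) (3 4) 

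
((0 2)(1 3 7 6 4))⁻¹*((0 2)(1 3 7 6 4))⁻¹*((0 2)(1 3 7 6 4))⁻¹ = (0 2)(1 7 4 3 6)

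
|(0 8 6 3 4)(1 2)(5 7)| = 10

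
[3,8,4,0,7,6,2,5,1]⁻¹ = [3,8,6,0,2,7,5,4,1]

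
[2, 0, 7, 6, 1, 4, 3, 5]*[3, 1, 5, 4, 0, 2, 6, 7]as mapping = [0→5, 1→3, 2→7, 3→6, 4→1, 5→0, 6→4, 7→2]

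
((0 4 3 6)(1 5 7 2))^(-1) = (0 6 3 4)(1 2 7 5)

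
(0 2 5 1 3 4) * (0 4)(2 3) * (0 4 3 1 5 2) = (0 1)(3 4)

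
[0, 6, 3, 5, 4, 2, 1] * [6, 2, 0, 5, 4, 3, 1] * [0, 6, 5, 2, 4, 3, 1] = [1, 6, 3, 2, 4, 0, 5]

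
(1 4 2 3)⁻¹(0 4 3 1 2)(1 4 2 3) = (0 2 1 4 3)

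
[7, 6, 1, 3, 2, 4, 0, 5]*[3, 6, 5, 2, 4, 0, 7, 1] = [1, 7, 6, 2, 5, 4, 3, 0]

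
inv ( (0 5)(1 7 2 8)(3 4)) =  (0 5)(1 8 2 7)(3 4)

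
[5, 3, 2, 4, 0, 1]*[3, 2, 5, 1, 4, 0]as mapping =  [0→0, 1→1, 2→5, 3→4, 4→3, 5→2]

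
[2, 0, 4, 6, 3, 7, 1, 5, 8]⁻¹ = [1, 6, 0, 4, 2, 7, 3, 5, 8]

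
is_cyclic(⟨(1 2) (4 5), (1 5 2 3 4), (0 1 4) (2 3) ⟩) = no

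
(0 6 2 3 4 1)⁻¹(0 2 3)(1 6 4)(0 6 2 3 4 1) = (0 2 1)(3 4 6)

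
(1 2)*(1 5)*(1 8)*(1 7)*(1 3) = (1 2 5 8 7 3) 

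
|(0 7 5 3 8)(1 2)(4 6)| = 10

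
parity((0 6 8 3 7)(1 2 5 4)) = odd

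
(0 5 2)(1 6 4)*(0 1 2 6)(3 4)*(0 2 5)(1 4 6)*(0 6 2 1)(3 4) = (0 6 4 5)(2 3)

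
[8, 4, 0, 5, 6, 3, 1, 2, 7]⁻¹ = [2, 6, 7, 5, 1, 3, 4, 8, 0]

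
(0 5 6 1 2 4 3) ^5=(0 4 1 5 3 2 6) 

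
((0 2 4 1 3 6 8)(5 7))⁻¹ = (0 8 6 3 1 4 2)(5 7)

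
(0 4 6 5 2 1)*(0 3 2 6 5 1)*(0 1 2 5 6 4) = (1 3 5 4 6 2)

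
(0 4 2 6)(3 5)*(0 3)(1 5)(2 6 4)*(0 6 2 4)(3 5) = (0 4 2)(1 3)(5 6)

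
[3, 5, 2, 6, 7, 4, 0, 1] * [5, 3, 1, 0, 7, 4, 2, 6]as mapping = [0→0, 1→4, 2→1, 3→2, 4→6, 5→7, 6→5, 7→3]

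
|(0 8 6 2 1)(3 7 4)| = 15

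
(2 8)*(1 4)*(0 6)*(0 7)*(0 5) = (0 6 7 5)(1 4)(2 8)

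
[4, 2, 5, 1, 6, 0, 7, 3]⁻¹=[5, 3, 1, 7, 0, 2, 4, 6]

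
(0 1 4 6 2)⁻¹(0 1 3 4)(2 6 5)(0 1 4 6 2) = (0 2 5)(1 4 3 6)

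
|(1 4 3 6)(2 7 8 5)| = 4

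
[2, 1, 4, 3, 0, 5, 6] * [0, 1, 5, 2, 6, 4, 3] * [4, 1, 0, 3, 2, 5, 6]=[5, 1, 6, 0, 4, 2, 3]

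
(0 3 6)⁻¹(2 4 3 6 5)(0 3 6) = (0 5 2 4 6)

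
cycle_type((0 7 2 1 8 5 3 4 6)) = 9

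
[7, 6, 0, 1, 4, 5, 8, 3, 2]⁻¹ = [2, 3, 8, 7, 4, 5, 1, 0, 6]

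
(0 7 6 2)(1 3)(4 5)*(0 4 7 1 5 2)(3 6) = (0 1 6)(2 4)(3 5 7)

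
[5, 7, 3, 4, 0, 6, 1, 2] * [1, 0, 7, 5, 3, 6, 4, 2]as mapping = [0→6, 1→2, 2→5, 3→3, 4→1, 5→4, 6→0, 7→7]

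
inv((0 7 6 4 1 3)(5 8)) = (0 3 1 4 6 7)(5 8)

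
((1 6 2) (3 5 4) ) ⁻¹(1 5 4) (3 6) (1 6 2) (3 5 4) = (2 5) (3 6 4) 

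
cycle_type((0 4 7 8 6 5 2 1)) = 8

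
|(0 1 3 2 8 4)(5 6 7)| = 6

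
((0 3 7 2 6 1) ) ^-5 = (0 3 7 2 6 1) 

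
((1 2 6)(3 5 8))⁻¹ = (1 6 2)(3 8 5)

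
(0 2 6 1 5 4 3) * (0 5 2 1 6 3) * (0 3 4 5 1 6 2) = (0 6 2 4 3 1) 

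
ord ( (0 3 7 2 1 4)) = 6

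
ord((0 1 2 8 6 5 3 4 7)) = 9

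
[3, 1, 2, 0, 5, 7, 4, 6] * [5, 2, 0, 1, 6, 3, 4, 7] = [1, 2, 0, 5, 3, 7, 6, 4]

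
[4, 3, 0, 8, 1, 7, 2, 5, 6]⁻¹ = [2, 4, 6, 1, 0, 7, 8, 5, 3]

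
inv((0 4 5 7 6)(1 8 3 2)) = (0 6 7 5 4)(1 2 3 8)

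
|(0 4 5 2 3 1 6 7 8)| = 9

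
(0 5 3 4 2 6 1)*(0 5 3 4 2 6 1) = (0 3 2 1 5 4 6)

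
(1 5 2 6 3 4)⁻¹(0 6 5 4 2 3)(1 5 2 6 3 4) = (0 3 2 1 6 4)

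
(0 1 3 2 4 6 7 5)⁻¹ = (0 5 7 6 4 2 3 1)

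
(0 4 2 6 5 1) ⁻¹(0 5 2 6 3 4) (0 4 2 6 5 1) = (1 6 5 3 2 4) 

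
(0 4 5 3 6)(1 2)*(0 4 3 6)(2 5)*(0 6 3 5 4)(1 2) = (0 5 3 6)(1 4)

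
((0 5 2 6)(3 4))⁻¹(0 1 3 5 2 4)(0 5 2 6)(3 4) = (1 4 2 6 3 5)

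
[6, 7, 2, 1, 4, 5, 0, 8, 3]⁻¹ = [6, 3, 2, 8, 4, 5, 0, 1, 7]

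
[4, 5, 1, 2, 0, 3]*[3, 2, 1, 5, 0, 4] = [0, 4, 2, 1, 3, 5]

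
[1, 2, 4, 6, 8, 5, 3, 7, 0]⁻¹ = [8, 0, 1, 6, 2, 5, 3, 7, 4]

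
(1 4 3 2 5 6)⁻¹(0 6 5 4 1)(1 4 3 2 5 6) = (0 1 6 3 4)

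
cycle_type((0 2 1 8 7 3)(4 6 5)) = 3.6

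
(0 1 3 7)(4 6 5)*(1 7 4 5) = (0 7)(1 3 4 6)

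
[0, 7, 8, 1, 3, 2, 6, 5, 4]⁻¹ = [0, 3, 5, 4, 8, 7, 6, 1, 2]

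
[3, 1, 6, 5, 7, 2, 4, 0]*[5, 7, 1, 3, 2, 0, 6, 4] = [3, 7, 6, 0, 4, 1, 2, 5]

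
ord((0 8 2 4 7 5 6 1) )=8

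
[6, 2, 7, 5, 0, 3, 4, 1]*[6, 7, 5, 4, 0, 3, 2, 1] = [2, 5, 1, 3, 6, 4, 0, 7]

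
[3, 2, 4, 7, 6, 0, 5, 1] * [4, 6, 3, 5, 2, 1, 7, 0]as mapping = [0→5, 1→3, 2→2, 3→0, 4→7, 5→4, 6→1, 7→6]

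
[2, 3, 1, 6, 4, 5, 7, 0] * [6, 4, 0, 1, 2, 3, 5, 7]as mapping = [0→0, 1→1, 2→4, 3→5, 4→2, 5→3, 6→7, 7→6]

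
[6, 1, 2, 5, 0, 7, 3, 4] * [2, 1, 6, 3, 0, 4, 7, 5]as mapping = [0→7, 1→1, 2→6, 3→4, 4→2, 5→5, 6→3, 7→0]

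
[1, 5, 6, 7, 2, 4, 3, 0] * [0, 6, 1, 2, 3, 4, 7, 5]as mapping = [0→6, 1→4, 2→7, 3→5, 4→1, 5→3, 6→2, 7→0]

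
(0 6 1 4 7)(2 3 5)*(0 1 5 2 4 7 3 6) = (1 7)(2 6 5 4 3)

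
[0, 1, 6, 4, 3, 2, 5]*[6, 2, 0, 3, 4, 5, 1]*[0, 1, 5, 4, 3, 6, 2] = [2, 5, 1, 3, 4, 0, 6]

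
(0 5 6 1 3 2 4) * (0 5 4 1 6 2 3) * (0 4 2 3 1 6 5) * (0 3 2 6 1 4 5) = (0 6)(1 5 2)(3 4)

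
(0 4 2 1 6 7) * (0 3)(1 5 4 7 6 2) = (0 7 3)(1 2 5 4)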